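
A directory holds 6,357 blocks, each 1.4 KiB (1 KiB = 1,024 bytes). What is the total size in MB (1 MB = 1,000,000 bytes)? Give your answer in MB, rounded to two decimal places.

Total = 6,357 × 1.4 KiB = 8899.8 KiB
= 8899.8 × 1,024 bytes = 9,113,395.2 bytes
1 MB = 1,000,000 bytes
9,113,395.2 / 1,000,000 = 9.11 MB

9.11 MB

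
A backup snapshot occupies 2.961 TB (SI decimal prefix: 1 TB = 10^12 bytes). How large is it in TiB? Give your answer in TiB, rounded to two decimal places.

2.961 TB × 1,000,000,000,000 bytes/TB = 2,961,000,000,000 bytes
1 TiB = 1,099,511,627,776 bytes
2,961,000,000,000 / 1,099,511,627,776 = 2.69 TiB

2.69 TiB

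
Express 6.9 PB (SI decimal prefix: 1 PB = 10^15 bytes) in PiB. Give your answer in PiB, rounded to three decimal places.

6.128 PiB

6.9 PB × 1,000,000,000,000,000 bytes/PB = 6,900,000,000,000,000 bytes
1 PiB = 1,125,899,906,842,624 bytes
6,900,000,000,000,000 / 1,125,899,906,842,624 = 6.128 PiB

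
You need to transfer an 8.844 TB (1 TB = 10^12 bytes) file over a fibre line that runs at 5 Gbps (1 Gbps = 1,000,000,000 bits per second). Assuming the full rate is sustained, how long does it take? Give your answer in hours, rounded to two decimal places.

3.93 hours

8.844 TB = 8,844,000,000,000 bytes = 70,752,000,000,000 bits
5 Gbps = 5,000,000,000 bits/s
time = 70,752,000,000,000 / 5,000,000,000 = 14,150.4000 s
14,150.4000 s / 3600 = 3.93 hours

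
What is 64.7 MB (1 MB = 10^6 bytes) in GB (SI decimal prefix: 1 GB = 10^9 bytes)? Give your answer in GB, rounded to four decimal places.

0.0647 GB

64.7 MB = 64.7 × 10^6 bytes = 64,700,000 bytes
1 GB = 10^9 bytes = 1,000,000,000 bytes
64,700,000 / 1,000,000,000 = 0.0647 GB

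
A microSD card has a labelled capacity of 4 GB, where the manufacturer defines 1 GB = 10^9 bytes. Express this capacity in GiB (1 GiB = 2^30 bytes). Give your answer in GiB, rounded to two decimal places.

3.73 GiB

4 GB = 4 × 10^9 bytes = 4,000,000,000 bytes
1 GiB = 2^30 bytes = 1,073,741,824 bytes
4,000,000,000 / 1,073,741,824 = 3.73 GiB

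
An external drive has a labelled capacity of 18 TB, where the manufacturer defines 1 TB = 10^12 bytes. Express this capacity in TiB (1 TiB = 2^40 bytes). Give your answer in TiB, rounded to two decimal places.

18 TB = 18 × 10^12 bytes = 18,000,000,000,000 bytes
1 TiB = 1,099,511,627,776 bytes
18,000,000,000,000 / 1,099,511,627,776 = 16.37 TiB

16.37 TiB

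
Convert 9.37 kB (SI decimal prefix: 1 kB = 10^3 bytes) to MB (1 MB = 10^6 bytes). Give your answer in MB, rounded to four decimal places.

0.0094 MB

9.37 kB = 9.37 × 10^3 bytes = 9,370 bytes
1 MB = 1,000,000 bytes
9,370 / 1,000,000 = 0.0094 MB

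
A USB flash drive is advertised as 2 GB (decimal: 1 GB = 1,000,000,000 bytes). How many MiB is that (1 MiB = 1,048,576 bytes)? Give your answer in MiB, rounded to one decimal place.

1,907.3 MiB

2 GB × 1,000,000,000 bytes/GB = 2,000,000,000 bytes
1 MiB = 1,048,576 bytes
2,000,000,000 / 1,048,576 = 1,907.3 MiB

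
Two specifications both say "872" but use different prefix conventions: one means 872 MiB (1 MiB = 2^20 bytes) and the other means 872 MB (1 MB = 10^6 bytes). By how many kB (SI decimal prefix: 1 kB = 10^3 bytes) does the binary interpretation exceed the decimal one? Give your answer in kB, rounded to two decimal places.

42,358.27 kB

872 MiB = 872 × 1,048,576 = 914,358,272 bytes
872 MB = 872 × 1,000,000 = 872,000,000 bytes
difference = 42,358,272 bytes
42,358,272 / 1,000 = 42,358.27 kB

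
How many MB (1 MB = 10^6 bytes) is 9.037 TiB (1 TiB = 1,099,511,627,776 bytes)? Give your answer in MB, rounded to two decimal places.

9.037 TiB × 1,099,511,627,776 bytes/TiB = 9,936,286,580,211.712 bytes
1 MB = 10^6 bytes = 1,000,000 bytes
9,936,286,580,211.712 / 1,000,000 = 9,936,286.58 MB

9,936,286.58 MB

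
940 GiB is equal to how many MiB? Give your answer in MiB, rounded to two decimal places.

940 GiB × 1,073,741,824 bytes/GiB = 1,009,317,314,560 bytes
1 MiB = 2^20 bytes = 1,048,576 bytes
1,009,317,314,560 / 1,048,576 = 962,560.00 MiB

962,560.00 MiB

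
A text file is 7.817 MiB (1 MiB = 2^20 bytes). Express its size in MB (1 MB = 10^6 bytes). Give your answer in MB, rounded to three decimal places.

8.197 MB

7.817 MiB = 7.817 × 2^20 bytes = 8,196,718.592 bytes
1 MB = 1,000,000 bytes
8,196,718.592 / 1,000,000 = 8.197 MB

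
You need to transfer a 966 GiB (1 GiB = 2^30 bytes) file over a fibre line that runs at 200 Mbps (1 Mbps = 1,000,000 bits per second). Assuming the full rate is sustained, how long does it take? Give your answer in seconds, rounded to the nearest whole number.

41,489 seconds

966 GiB = 1,037,234,601,984 bytes = 8,297,876,815,872 bits
200 Mbps = 200,000,000 bits/s
time = 8,297,876,815,872 / 200,000,000 = 41,489 s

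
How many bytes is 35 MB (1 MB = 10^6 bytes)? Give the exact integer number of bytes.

35 × 1,000,000 = 35,000,000 bytes

35,000,000 bytes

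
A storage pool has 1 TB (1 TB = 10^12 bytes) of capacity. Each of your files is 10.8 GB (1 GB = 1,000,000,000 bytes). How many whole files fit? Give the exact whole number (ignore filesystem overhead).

92

Capacity: 1 TB = 1,000,000,000,000 bytes
Per item: 10.8 GB = 10,800,000,000 bytes
⌊1,000,000,000,000 / 10,800,000,000⌋ = 92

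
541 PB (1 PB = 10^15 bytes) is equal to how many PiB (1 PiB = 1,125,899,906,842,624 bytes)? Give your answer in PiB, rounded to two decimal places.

480.50 PiB

541 PB × 1,000,000,000,000,000 bytes/PB = 541,000,000,000,000,000 bytes
1 PiB = 1,125,899,906,842,624 bytes
541,000,000,000,000,000 / 1,125,899,906,842,624 = 480.50 PiB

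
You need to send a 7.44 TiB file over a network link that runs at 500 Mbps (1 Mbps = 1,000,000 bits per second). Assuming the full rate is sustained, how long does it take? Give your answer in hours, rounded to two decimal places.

7.44 TiB = 8,180,366,510,653.44 bytes = 65,442,932,085,227.52 bits
500 Mbps = 500,000,000 bits/s
time = 65,442,932,085,227.52 / 500,000,000 = 130,885.8642 s
130,885.8642 s / 3600 = 36.36 hours

36.36 hours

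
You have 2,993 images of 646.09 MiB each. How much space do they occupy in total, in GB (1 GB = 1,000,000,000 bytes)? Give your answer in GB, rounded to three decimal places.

Total = 2,993 × 646.09 MiB = 1933747.37 MiB
= 1933747.37 × 1,048,576 bytes = 2,027,681,082,245.12 bytes
1 GB = 1,000,000,000 bytes
2,027,681,082,245.12 / 1,000,000,000 = 2,027.681 GB

2,027.681 GB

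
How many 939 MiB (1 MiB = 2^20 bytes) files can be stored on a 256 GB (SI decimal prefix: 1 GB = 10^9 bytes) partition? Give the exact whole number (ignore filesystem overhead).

Capacity: 256 GB = 256,000,000,000 bytes
Per item: 939 MiB = 984,612,864 bytes
⌊256,000,000,000 / 984,612,864⌋ = 260

260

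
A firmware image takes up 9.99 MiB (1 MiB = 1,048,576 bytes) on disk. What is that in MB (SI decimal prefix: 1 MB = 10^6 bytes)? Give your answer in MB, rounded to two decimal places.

9.99 MiB × 1,048,576 bytes/MiB = 10,475,274.24 bytes
1 MB = 10^6 bytes = 1,000,000 bytes
10,475,274.24 / 1,000,000 = 10.48 MB

10.48 MB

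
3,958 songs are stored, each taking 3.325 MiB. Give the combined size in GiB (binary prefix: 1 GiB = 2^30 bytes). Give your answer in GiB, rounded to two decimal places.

12.85 GiB

Total = 3,958 × 3.325 MiB = 13160.35 MiB
= 13160.35 × 1,048,576 bytes = 13,799,627,161.6 bytes
1 GiB = 1,073,741,824 bytes
13,799,627,161.6 / 1,073,741,824 = 12.85 GiB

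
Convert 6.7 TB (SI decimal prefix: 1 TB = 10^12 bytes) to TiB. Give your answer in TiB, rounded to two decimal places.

6.09 TiB

6.7 TB = 6.7 × 10^12 bytes = 6,700,000,000,000 bytes
1 TiB = 1,099,511,627,776 bytes
6,700,000,000,000 / 1,099,511,627,776 = 6.09 TiB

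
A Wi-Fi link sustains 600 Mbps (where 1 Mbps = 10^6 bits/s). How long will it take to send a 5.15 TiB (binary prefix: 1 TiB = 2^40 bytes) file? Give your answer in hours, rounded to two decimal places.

5.15 TiB = 5,662,484,883,046.4 bytes = 45,299,879,064,371.2 bits
600 Mbps = 600,000,000 bits/s
time = 45,299,879,064,371.2 / 600,000,000 = 75,499.7984 s
75,499.7984 s / 3600 = 20.97 hours

20.97 hours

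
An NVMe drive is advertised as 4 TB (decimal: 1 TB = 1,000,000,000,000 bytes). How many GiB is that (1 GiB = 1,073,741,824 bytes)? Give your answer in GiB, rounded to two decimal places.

4 TB = 4 × 10^12 bytes = 4,000,000,000,000 bytes
1 GiB = 1,073,741,824 bytes
4,000,000,000,000 / 1,073,741,824 = 3,725.29 GiB

3,725.29 GiB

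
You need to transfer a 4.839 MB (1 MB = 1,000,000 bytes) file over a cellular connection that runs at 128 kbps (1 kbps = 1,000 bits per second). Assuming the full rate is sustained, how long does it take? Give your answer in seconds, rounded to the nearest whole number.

302 seconds

4.839 MB = 4,839,000 bytes = 38,712,000 bits
128 kbps = 128,000 bits/s
time = 38,712,000 / 128,000 = 302 s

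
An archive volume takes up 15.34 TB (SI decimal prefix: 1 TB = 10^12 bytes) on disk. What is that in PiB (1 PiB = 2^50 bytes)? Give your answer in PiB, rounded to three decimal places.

15.34 TB × 1,000,000,000,000 bytes/TB = 15,340,000,000,000 bytes
1 PiB = 1,125,899,906,842,624 bytes
15,340,000,000,000 / 1,125,899,906,842,624 = 0.014 PiB

0.014 PiB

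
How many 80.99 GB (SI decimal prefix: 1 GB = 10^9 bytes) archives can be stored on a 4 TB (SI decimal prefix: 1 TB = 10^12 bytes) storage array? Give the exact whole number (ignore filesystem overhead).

49

Capacity: 4 TB = 4,000,000,000,000 bytes
Per item: 80.99 GB = 80,990,000,000 bytes
⌊4,000,000,000,000 / 80,990,000,000⌋ = 49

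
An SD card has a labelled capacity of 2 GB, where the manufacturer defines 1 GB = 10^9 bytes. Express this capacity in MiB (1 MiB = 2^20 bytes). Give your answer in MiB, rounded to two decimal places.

2 GB = 2 × 10^9 bytes = 2,000,000,000 bytes
1 MiB = 2^20 bytes = 1,048,576 bytes
2,000,000,000 / 1,048,576 = 1,907.35 MiB

1,907.35 MiB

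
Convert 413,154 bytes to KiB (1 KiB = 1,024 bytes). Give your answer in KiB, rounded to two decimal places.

403.47 KiB

413,154 bytes given.
1 KiB = 1,024 bytes
413,154 / 1,024 = 403.47 KiB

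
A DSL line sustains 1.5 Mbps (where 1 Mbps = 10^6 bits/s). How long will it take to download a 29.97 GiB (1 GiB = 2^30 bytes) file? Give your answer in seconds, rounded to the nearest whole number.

29.97 GiB = 32,180,042,465.28 bytes = 257,440,339,722.24 bits
1.5 Mbps = 1,500,000 bits/s
time = 257,440,339,722.24 / 1,500,000 = 171,627 s

171,627 seconds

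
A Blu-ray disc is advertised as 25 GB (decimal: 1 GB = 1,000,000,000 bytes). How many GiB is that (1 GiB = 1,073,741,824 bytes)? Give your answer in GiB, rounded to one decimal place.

23.3 GiB

25 GB = 25 × 10^9 bytes = 25,000,000,000 bytes
1 GiB = 2^30 bytes = 1,073,741,824 bytes
25,000,000,000 / 1,073,741,824 = 23.3 GiB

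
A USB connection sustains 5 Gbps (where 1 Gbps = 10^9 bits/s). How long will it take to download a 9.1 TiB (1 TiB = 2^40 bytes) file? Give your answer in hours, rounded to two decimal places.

9.1 TiB = 10,005,555,812,761.6 bytes = 80,044,446,502,092.8 bits
5 Gbps = 5,000,000,000 bits/s
time = 80,044,446,502,092.8 / 5,000,000,000 = 16,008.8893 s
16,008.8893 s / 3600 = 4.45 hours

4.45 hours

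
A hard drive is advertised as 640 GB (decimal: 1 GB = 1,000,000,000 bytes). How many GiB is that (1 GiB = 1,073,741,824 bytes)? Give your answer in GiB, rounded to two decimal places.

596.05 GiB

640 GB = 640 × 10^9 bytes = 640,000,000,000 bytes
1 GiB = 2^30 bytes = 1,073,741,824 bytes
640,000,000,000 / 1,073,741,824 = 596.05 GiB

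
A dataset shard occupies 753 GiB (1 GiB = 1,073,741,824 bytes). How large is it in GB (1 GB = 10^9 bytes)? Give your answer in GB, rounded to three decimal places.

808.528 GB

753 GiB = 753 × 2^30 bytes = 808,527,593,472 bytes
1 GB = 10^9 bytes = 1,000,000,000 bytes
808,527,593,472 / 1,000,000,000 = 808.528 GB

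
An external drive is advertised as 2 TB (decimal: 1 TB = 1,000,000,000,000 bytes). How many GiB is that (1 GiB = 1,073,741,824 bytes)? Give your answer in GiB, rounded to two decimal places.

1,862.65 GiB

2 TB × 1,000,000,000,000 bytes/TB = 2,000,000,000,000 bytes
1 GiB = 1,073,741,824 bytes
2,000,000,000,000 / 1,073,741,824 = 1,862.65 GiB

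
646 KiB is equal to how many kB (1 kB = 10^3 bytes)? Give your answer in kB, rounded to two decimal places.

661.50 kB

646 KiB × 1,024 bytes/KiB = 661,504 bytes
1 kB = 1,000 bytes
661,504 / 1,000 = 661.50 kB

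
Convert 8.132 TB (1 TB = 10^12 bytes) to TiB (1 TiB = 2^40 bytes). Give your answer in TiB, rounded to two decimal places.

8.132 TB × 1,000,000,000,000 bytes/TB = 8,132,000,000,000 bytes
1 TiB = 2^40 bytes = 1,099,511,627,776 bytes
8,132,000,000,000 / 1,099,511,627,776 = 7.40 TiB

7.40 TiB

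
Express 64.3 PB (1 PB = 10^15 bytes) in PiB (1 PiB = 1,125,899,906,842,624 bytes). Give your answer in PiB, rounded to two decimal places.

64.3 PB × 1,000,000,000,000,000 bytes/PB = 64,300,000,000,000,000 bytes
1 PiB = 2^50 bytes = 1,125,899,906,842,624 bytes
64,300,000,000,000,000 / 1,125,899,906,842,624 = 57.11 PiB

57.11 PiB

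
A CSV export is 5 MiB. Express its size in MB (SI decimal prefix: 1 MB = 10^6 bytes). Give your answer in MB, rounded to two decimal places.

5.24 MB

5 MiB × 1,048,576 bytes/MiB = 5,242,880 bytes
1 MB = 1,000,000 bytes
5,242,880 / 1,000,000 = 5.24 MB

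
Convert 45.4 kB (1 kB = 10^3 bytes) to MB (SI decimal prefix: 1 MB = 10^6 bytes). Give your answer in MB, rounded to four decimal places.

0.0454 MB

45.4 kB = 45.4 × 10^3 bytes = 45,400 bytes
1 MB = 1,000,000 bytes
45,400 / 1,000,000 = 0.0454 MB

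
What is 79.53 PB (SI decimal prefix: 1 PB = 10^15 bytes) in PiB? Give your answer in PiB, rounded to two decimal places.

70.64 PiB

79.53 PB = 79.53 × 10^15 bytes = 79,530,000,000,000,000 bytes
1 PiB = 1,125,899,906,842,624 bytes
79,530,000,000,000,000 / 1,125,899,906,842,624 = 70.64 PiB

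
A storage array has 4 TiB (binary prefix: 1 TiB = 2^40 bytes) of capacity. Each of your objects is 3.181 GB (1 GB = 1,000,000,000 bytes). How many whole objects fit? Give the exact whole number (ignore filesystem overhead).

1,382

Capacity: 4 TiB = 4,398,046,511,104 bytes
Per item: 3.181 GB = 3,181,000,000 bytes
⌊4,398,046,511,104 / 3,181,000,000⌋ = 1,382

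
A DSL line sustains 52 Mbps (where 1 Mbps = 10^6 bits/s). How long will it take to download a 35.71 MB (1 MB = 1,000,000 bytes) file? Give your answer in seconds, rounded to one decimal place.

35.71 MB = 35,710,000 bytes = 285,680,000 bits
52 Mbps = 52,000,000 bits/s
time = 285,680,000 / 52,000,000 = 5.5 s

5.5 seconds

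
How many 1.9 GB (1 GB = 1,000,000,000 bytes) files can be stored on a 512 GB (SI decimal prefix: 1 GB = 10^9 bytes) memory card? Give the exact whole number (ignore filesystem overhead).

Capacity: 512 GB = 512,000,000,000 bytes
Per item: 1.9 GB = 1,900,000,000 bytes
⌊512,000,000,000 / 1,900,000,000⌋ = 269

269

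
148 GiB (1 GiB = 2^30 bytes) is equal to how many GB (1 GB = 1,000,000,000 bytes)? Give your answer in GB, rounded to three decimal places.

158.914 GB

148 GiB × 1,073,741,824 bytes/GiB = 158,913,789,952 bytes
1 GB = 10^9 bytes = 1,000,000,000 bytes
158,913,789,952 / 1,000,000,000 = 158.914 GB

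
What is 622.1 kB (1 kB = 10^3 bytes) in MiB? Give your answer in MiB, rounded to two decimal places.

0.59 MiB

622.1 kB = 622.1 × 10^3 bytes = 622,100 bytes
1 MiB = 1,048,576 bytes
622,100 / 1,048,576 = 0.59 MiB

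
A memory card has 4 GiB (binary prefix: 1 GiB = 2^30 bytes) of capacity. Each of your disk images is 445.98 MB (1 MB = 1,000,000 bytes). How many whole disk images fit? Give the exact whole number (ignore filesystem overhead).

9

Capacity: 4 GiB = 4,294,967,296 bytes
Per item: 445.98 MB = 445,980,000 bytes
⌊4,294,967,296 / 445,980,000⌋ = 9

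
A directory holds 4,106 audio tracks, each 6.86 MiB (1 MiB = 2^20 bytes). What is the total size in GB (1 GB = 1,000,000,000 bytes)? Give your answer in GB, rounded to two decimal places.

Total = 4,106 × 6.86 MiB = 28167.16 MiB
= 28167.16 × 1,048,576 bytes = 29,535,407,964.16 bytes
1 GB = 1,000,000,000 bytes
29,535,407,964.16 / 1,000,000,000 = 29.54 GB

29.54 GB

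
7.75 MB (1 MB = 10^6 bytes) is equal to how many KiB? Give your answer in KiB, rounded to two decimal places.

7.75 MB = 7.75 × 10^6 bytes = 7,750,000 bytes
1 KiB = 2^10 bytes = 1,024 bytes
7,750,000 / 1,024 = 7,568.36 KiB

7,568.36 KiB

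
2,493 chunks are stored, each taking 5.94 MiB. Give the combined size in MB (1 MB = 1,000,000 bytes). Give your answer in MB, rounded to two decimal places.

15,527.75 MB

Total = 2,493 × 5.94 MiB = 14808.42 MiB
= 14808.42 × 1,048,576 bytes = 15,527,753,809.92 bytes
1 MB = 1,000,000 bytes
15,527,753,809.92 / 1,000,000 = 15,527.75 MB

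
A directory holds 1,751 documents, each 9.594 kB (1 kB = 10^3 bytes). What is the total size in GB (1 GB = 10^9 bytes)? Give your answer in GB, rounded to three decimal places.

Total = 1,751 × 9.594 kB = 16799.094 kB
= 16799.094 × 1,000 bytes = 16,799,094 bytes
1 GB = 1,000,000,000 bytes
16,799,094 / 1,000,000,000 = 0.017 GB

0.017 GB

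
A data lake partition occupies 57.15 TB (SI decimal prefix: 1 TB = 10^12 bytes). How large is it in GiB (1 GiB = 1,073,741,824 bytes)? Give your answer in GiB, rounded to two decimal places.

57.15 TB = 57.15 × 10^12 bytes = 57,150,000,000,000 bytes
1 GiB = 2^30 bytes = 1,073,741,824 bytes
57,150,000,000,000 / 1,073,741,824 = 53,225.09 GiB

53,225.09 GiB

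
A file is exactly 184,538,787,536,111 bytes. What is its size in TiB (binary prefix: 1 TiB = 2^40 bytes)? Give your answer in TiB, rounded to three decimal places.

184,538,787,536,111 bytes given.
1 TiB = 1,099,511,627,776 bytes
184,538,787,536,111 / 1,099,511,627,776 = 167.837 TiB

167.837 TiB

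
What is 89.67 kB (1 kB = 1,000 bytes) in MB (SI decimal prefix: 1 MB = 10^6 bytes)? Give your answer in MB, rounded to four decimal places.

0.0897 MB

89.67 kB × 1,000 bytes/kB = 89,670 bytes
1 MB = 1,000,000 bytes
89,670 / 1,000,000 = 0.0897 MB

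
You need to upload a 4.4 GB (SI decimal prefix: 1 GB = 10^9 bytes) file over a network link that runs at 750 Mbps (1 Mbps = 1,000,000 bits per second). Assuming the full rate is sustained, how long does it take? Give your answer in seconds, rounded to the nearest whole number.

47 seconds

4.4 GB = 4,400,000,000 bytes = 35,200,000,000 bits
750 Mbps = 750,000,000 bits/s
time = 35,200,000,000 / 750,000,000 = 47 s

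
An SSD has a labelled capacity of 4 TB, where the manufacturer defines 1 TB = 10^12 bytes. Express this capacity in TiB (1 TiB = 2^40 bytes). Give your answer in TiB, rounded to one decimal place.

4 TB = 4 × 10^12 bytes = 4,000,000,000,000 bytes
1 TiB = 2^40 bytes = 1,099,511,627,776 bytes
4,000,000,000,000 / 1,099,511,627,776 = 3.6 TiB

3.6 TiB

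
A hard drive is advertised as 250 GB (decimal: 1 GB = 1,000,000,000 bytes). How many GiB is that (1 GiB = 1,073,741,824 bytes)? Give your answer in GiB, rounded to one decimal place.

250 GB = 250 × 10^9 bytes = 250,000,000,000 bytes
1 GiB = 2^30 bytes = 1,073,741,824 bytes
250,000,000,000 / 1,073,741,824 = 232.8 GiB

232.8 GiB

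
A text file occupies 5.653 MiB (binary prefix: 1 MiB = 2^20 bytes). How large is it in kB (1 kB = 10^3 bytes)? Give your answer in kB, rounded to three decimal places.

5.653 MiB = 5.653 × 2^20 bytes = 5,927,600.128 bytes
1 kB = 1,000 bytes
5,927,600.128 / 1,000 = 5,927.600 kB

5,927.600 kB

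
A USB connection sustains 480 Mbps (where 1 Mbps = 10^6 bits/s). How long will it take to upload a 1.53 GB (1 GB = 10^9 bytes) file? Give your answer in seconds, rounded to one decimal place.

1.53 GB = 1,530,000,000 bytes = 12,240,000,000 bits
480 Mbps = 480,000,000 bits/s
time = 12,240,000,000 / 480,000,000 = 25.5 s

25.5 seconds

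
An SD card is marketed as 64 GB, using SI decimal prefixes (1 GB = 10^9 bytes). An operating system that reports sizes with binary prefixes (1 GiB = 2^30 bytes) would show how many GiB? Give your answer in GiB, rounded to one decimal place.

64 GB = 64 × 10^9 bytes = 64,000,000,000 bytes
1 GiB = 2^30 bytes = 1,073,741,824 bytes
64,000,000,000 / 1,073,741,824 = 59.6 GiB

59.6 GiB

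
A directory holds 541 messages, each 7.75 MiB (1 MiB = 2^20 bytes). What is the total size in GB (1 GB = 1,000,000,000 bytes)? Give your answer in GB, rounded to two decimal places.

Total = 541 × 7.75 MiB = 4192.75 MiB
= 4192.75 × 1,048,576 bytes = 4,396,417,024 bytes
1 GB = 1,000,000,000 bytes
4,396,417,024 / 1,000,000,000 = 4.40 GB

4.40 GB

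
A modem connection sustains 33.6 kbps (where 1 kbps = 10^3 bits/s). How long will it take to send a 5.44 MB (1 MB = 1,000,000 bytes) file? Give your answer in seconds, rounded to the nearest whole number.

1,295 seconds

5.44 MB = 5,440,000 bytes = 43,520,000 bits
33.6 kbps = 33,600 bits/s
time = 43,520,000 / 33,600 = 1,295 s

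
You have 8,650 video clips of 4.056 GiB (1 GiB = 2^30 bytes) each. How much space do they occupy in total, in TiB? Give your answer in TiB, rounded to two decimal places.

Total = 8,650 × 4.056 GiB = 35084.4 GiB
= 35084.4 × 1,073,741,824 bytes = 37,671,587,649,945.6 bytes
1 TiB = 1,099,511,627,776 bytes
37,671,587,649,945.6 / 1,099,511,627,776 = 34.26 TiB

34.26 TiB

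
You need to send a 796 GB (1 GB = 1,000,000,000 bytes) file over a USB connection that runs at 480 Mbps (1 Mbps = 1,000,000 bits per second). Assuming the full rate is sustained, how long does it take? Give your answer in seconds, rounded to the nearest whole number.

13,267 seconds

796 GB = 796,000,000,000 bytes = 6,368,000,000,000 bits
480 Mbps = 480,000,000 bits/s
time = 6,368,000,000,000 / 480,000,000 = 13,267 s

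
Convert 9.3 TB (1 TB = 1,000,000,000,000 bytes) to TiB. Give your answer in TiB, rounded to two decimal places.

9.3 TB = 9.3 × 10^12 bytes = 9,300,000,000,000 bytes
1 TiB = 2^40 bytes = 1,099,511,627,776 bytes
9,300,000,000,000 / 1,099,511,627,776 = 8.46 TiB

8.46 TiB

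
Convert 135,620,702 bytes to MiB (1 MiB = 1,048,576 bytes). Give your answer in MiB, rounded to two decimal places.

129.34 MiB

135,620,702 bytes given.
1 MiB = 1,048,576 bytes
135,620,702 / 1,048,576 = 129.34 MiB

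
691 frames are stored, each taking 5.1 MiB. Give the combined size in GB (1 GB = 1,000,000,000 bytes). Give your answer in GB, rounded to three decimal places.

Total = 691 × 5.1 MiB = 3524.1 MiB
= 3524.1 × 1,048,576 bytes = 3,695,286,681.6 bytes
1 GB = 1,000,000,000 bytes
3,695,286,681.6 / 1,000,000,000 = 3.695 GB

3.695 GB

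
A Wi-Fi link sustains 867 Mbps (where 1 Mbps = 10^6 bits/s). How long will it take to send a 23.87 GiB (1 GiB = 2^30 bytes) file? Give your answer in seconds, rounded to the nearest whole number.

236 seconds

23.87 GiB = 25,630,217,338.88 bytes = 205,041,738,711.04 bits
867 Mbps = 867,000,000 bits/s
time = 205,041,738,711.04 / 867,000,000 = 236 s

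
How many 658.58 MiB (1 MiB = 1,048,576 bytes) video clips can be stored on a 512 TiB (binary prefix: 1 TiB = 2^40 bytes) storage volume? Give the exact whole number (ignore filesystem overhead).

Capacity: 512 TiB = 562,949,953,421,312 bytes
Per item: 658.58 MiB = 690,571,182.08 bytes
⌊562,949,953,421,312 / 690,571,182.08⌋ = 815,194

815,194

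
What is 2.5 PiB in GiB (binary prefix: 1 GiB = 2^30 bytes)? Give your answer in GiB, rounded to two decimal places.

2,621,440.00 GiB

2.5 PiB = 2.5 × 2^50 bytes = 2,814,749,767,106,560 bytes
1 GiB = 2^30 bytes = 1,073,741,824 bytes
2,814,749,767,106,560 / 1,073,741,824 = 2,621,440.00 GiB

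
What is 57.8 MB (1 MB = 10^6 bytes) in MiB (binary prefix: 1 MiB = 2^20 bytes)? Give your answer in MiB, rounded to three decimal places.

55.122 MiB

57.8 MB × 1,000,000 bytes/MB = 57,800,000 bytes
1 MiB = 1,048,576 bytes
57,800,000 / 1,048,576 = 55.122 MiB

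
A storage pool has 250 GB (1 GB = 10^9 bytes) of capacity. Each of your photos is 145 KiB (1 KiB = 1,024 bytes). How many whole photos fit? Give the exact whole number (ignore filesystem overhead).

1,683,728

Capacity: 250 GB = 250,000,000,000 bytes
Per item: 145 KiB = 148,480 bytes
⌊250,000,000,000 / 148,480⌋ = 1,683,728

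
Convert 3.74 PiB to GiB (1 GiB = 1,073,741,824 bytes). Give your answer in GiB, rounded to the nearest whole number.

3.74 PiB = 3.74 × 2^50 bytes = 4,210,865,651,591,413.76 bytes
1 GiB = 2^30 bytes = 1,073,741,824 bytes
4,210,865,651,591,413.76 / 1,073,741,824 = 3,921,674 GiB

3,921,674 GiB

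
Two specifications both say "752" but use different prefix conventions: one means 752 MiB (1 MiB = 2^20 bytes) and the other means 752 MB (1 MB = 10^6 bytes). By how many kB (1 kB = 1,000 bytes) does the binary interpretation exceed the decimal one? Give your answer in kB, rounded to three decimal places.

36,529.152 kB

752 MiB = 752 × 1,048,576 = 788,529,152 bytes
752 MB = 752 × 1,000,000 = 752,000,000 bytes
difference = 36,529,152 bytes
36,529,152 / 1,000 = 36,529.152 kB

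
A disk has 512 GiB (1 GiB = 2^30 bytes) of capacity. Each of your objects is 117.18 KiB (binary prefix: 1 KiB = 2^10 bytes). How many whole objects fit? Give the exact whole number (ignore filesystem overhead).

Capacity: 512 GiB = 549,755,813,888 bytes
Per item: 117.18 KiB = 119,992.32 bytes
⌊549,755,813,888 / 119,992.32⌋ = 4,581,591

4,581,591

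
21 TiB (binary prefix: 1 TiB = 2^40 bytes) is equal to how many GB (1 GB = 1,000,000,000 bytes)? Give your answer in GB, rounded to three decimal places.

21 TiB = 21 × 2^40 bytes = 23,089,744,183,296 bytes
1 GB = 1,000,000,000 bytes
23,089,744,183,296 / 1,000,000,000 = 23,089.744 GB

23,089.744 GB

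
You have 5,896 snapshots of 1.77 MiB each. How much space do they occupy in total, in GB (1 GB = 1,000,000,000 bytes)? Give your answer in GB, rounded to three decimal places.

Total = 5,896 × 1.77 MiB = 10435.92 MiB
= 10435.92 × 1,048,576 bytes = 10,942,855,249.92 bytes
1 GB = 1,000,000,000 bytes
10,942,855,249.92 / 1,000,000,000 = 10.943 GB

10.943 GB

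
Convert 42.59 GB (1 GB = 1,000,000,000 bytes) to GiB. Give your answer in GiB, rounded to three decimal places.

39.665 GiB

42.59 GB × 1,000,000,000 bytes/GB = 42,590,000,000 bytes
1 GiB = 2^30 bytes = 1,073,741,824 bytes
42,590,000,000 / 1,073,741,824 = 39.665 GiB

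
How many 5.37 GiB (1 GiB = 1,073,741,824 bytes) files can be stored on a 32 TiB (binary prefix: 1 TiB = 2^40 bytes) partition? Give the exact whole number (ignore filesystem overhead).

Capacity: 32 TiB = 35,184,372,088,832 bytes
Per item: 5.37 GiB = 5,765,993,594.88 bytes
⌊35,184,372,088,832 / 5,765,993,594.88⌋ = 6,102

6,102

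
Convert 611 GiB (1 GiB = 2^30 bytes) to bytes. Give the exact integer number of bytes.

611 × 1,073,741,824 = 656,056,254,464 bytes  (1 GiB = 2^30 bytes)

656,056,254,464 bytes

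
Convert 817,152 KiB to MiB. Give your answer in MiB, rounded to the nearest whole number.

798 MiB

817,152 KiB × 1,024 bytes/KiB = 836,763,648 bytes
1 MiB = 2^20 bytes = 1,048,576 bytes
836,763,648 / 1,048,576 = 798 MiB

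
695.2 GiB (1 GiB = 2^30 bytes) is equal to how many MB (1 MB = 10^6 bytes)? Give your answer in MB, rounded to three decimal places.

695.2 GiB = 695.2 × 2^30 bytes = 746,465,316,044.8 bytes
1 MB = 1,000,000 bytes
746,465,316,044.8 / 1,000,000 = 746,465.316 MB

746,465.316 MB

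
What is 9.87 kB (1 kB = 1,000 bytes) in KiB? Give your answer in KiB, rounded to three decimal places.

9.639 KiB

9.87 kB = 9.87 × 10^3 bytes = 9,870 bytes
1 KiB = 2^10 bytes = 1,024 bytes
9,870 / 1,024 = 9.639 KiB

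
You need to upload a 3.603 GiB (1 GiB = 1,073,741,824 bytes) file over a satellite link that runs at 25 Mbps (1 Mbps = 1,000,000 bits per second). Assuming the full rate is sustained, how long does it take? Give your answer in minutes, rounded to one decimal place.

20.6 minutes

3.603 GiB = 3,868,691,791.872 bytes = 30,949,534,334.976 bits
25 Mbps = 25,000,000 bits/s
time = 30,949,534,334.976 / 25,000,000 = 1,237.98 s
1,237.98 s / 60 = 20.6 minutes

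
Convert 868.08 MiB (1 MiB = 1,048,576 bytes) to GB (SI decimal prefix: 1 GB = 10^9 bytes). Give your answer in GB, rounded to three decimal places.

0.910 GB

868.08 MiB × 1,048,576 bytes/MiB = 910,247,854.08 bytes
1 GB = 1,000,000,000 bytes
910,247,854.08 / 1,000,000,000 = 0.910 GB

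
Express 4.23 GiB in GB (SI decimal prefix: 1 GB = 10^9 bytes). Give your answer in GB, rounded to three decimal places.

4.23 GiB × 1,073,741,824 bytes/GiB = 4,541,927,915.52 bytes
1 GB = 1,000,000,000 bytes
4,541,927,915.52 / 1,000,000,000 = 4.542 GB

4.542 GB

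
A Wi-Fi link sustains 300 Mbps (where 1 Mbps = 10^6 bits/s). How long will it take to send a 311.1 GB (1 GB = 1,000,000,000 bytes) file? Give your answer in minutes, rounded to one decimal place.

311.1 GB = 311,100,000,000 bytes = 2,488,800,000,000 bits
300 Mbps = 300,000,000 bits/s
time = 2,488,800,000,000 / 300,000,000 = 8,296.00 s
8,296.00 s / 60 = 138.3 minutes

138.3 minutes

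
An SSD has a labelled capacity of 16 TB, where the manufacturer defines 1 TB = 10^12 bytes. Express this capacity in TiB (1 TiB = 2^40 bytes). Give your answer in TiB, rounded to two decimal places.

16 TB = 16 × 10^12 bytes = 16,000,000,000,000 bytes
1 TiB = 2^40 bytes = 1,099,511,627,776 bytes
16,000,000,000,000 / 1,099,511,627,776 = 14.55 TiB

14.55 TiB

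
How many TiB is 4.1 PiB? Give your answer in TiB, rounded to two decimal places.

4.1 PiB = 4.1 × 2^50 bytes = 4,616,189,618,054,758.4 bytes
1 TiB = 1,099,511,627,776 bytes
4,616,189,618,054,758.4 / 1,099,511,627,776 = 4,198.40 TiB

4,198.40 TiB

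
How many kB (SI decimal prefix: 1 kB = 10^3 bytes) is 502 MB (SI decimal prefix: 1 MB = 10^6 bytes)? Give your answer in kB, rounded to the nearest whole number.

502 MB = 502 × 10^6 bytes = 502,000,000 bytes
1 kB = 1,000 bytes
502,000,000 / 1,000 = 502,000 kB

502,000 kB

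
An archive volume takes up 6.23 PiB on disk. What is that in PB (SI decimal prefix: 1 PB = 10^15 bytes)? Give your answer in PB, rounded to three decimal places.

6.23 PiB × 1,125,899,906,842,624 bytes/PiB = 7,014,356,419,629,547.52 bytes
1 PB = 10^15 bytes = 1,000,000,000,000,000 bytes
7,014,356,419,629,547.52 / 1,000,000,000,000,000 = 7.014 PB

7.014 PB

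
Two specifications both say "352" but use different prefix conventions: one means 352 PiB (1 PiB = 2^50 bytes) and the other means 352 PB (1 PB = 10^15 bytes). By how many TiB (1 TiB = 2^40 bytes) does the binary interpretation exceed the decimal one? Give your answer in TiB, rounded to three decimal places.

352 PiB = 352 × 1,125,899,906,842,624 = 396,316,767,208,603,648 bytes
352 PB = 352 × 1,000,000,000,000,000 = 352,000,000,000,000,000 bytes
difference = 44,316,767,208,603,648 bytes
44,316,767,208,603,648 / 1,099,511,627,776 = 40,305.865 TiB

40,305.865 TiB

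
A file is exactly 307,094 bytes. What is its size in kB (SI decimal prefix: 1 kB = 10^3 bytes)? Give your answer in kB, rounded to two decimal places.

307.09 kB

307,094 bytes given.
1 kB = 10^3 bytes = 1,000 bytes
307,094 / 1,000 = 307.09 kB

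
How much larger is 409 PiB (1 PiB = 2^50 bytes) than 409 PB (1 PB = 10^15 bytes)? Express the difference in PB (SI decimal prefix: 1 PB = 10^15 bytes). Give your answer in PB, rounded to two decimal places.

51.49 PB

409 PiB = 409 × 1,125,899,906,842,624 = 460,493,061,898,633,216 bytes
409 PB = 409 × 1,000,000,000,000,000 = 409,000,000,000,000,000 bytes
difference = 51,493,061,898,633,216 bytes
51,493,061,898,633,216 / 1,000,000,000,000,000 = 51.49 PB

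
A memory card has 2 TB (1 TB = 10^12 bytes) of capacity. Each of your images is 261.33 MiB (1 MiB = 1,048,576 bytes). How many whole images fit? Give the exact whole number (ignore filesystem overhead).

7,298

Capacity: 2 TB = 2,000,000,000,000 bytes
Per item: 261.33 MiB = 274,024,366.08 bytes
⌊2,000,000,000,000 / 274,024,366.08⌋ = 7,298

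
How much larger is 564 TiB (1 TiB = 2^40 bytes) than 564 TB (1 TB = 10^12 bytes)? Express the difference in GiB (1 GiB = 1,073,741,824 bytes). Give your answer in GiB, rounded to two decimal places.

52,270.07 GiB

564 TiB = 564 × 1,099,511,627,776 = 620,124,558,065,664 bytes
564 TB = 564 × 1,000,000,000,000 = 564,000,000,000,000 bytes
difference = 56,124,558,065,664 bytes
56,124,558,065,664 / 1,073,741,824 = 52,270.07 GiB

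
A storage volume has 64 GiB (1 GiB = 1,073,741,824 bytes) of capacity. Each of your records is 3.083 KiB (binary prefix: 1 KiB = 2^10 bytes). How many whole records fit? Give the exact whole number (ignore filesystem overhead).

Capacity: 64 GiB = 68,719,476,736 bytes
Per item: 3.083 KiB = 3,156.992 bytes
⌊68,719,476,736 / 3,156.992⌋ = 21,767,390

21,767,390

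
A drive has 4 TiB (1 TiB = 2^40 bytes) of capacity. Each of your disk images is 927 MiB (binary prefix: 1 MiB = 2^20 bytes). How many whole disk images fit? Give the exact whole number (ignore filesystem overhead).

4,524

Capacity: 4 TiB = 4,398,046,511,104 bytes
Per item: 927 MiB = 972,029,952 bytes
⌊4,398,046,511,104 / 972,029,952⌋ = 4,524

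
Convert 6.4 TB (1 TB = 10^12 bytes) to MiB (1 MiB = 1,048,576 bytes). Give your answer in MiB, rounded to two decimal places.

6.4 TB = 6.4 × 10^12 bytes = 6,400,000,000,000 bytes
1 MiB = 1,048,576 bytes
6,400,000,000,000 / 1,048,576 = 6,103,515.63 MiB

6,103,515.63 MiB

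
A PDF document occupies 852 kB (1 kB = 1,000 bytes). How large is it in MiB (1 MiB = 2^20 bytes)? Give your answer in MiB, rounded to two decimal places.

852 kB = 852 × 10^3 bytes = 852,000 bytes
1 MiB = 1,048,576 bytes
852,000 / 1,048,576 = 0.81 MiB

0.81 MiB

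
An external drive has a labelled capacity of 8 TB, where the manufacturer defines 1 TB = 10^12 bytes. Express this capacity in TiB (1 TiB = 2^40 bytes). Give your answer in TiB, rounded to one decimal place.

8 TB × 1,000,000,000,000 bytes/TB = 8,000,000,000,000 bytes
1 TiB = 2^40 bytes = 1,099,511,627,776 bytes
8,000,000,000,000 / 1,099,511,627,776 = 7.3 TiB

7.3 TiB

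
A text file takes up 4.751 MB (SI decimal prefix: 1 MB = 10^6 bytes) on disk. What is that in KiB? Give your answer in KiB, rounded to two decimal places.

4.751 MB = 4.751 × 10^6 bytes = 4,751,000 bytes
1 KiB = 1,024 bytes
4,751,000 / 1,024 = 4,639.65 KiB

4,639.65 KiB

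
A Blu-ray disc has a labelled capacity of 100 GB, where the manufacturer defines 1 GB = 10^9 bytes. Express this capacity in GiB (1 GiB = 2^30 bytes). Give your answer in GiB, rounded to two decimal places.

100 GB × 1,000,000,000 bytes/GB = 100,000,000,000 bytes
1 GiB = 2^30 bytes = 1,073,741,824 bytes
100,000,000,000 / 1,073,741,824 = 93.13 GiB

93.13 GiB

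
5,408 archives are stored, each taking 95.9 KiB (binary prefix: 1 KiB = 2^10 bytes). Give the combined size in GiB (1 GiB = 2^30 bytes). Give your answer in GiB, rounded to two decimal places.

0.49 GiB

Total = 5,408 × 95.9 KiB = 518627.2 KiB
= 518627.2 × 1,024 bytes = 531,074,252.8 bytes
1 GiB = 1,073,741,824 bytes
531,074,252.8 / 1,073,741,824 = 0.49 GiB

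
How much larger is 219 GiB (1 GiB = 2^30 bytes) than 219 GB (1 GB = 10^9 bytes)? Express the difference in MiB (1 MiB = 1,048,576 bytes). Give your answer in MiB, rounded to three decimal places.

15,401.325 MiB

219 GiB = 219 × 1,073,741,824 = 235,149,459,456 bytes
219 GB = 219 × 1,000,000,000 = 219,000,000,000 bytes
difference = 16,149,459,456 bytes
16,149,459,456 / 1,048,576 = 15,401.325 MiB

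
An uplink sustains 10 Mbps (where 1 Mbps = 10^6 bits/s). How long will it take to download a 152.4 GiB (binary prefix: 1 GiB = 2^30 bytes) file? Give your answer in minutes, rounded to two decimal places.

2,181.84 minutes

152.4 GiB = 163,638,253,977.6 bytes = 1,309,106,031,820.8 bits
10 Mbps = 10,000,000 bits/s
time = 1,309,106,031,820.8 / 10,000,000 = 130,910.603 s
130,910.603 s / 60 = 2,181.84 minutes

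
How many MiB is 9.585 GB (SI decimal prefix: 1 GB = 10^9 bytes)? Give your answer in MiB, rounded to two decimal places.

9,140.97 MiB

9.585 GB × 1,000,000,000 bytes/GB = 9,585,000,000 bytes
1 MiB = 1,048,576 bytes
9,585,000,000 / 1,048,576 = 9,140.97 MiB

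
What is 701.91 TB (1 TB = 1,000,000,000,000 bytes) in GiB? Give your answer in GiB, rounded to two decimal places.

701.91 TB = 701.91 × 10^12 bytes = 701,910,000,000,000 bytes
1 GiB = 2^30 bytes = 1,073,741,824 bytes
701,910,000,000,000 / 1,073,741,824 = 653,704.63 GiB

653,704.63 GiB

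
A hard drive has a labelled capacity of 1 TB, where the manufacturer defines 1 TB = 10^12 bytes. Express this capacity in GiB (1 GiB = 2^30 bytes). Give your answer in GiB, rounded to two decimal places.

931.32 GiB

1 TB = 1 × 10^12 bytes = 1,000,000,000,000 bytes
1 GiB = 2^30 bytes = 1,073,741,824 bytes
1,000,000,000,000 / 1,073,741,824 = 931.32 GiB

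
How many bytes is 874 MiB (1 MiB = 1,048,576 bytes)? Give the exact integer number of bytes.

874 × 1,048,576 = 916,455,424 bytes  (1 MiB = 2^20 bytes)

916,455,424 bytes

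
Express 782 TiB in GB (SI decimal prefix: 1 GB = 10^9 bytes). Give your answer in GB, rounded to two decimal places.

782 TiB = 782 × 2^40 bytes = 859,818,092,920,832 bytes
1 GB = 10^9 bytes = 1,000,000,000 bytes
859,818,092,920,832 / 1,000,000,000 = 859,818.09 GB

859,818.09 GB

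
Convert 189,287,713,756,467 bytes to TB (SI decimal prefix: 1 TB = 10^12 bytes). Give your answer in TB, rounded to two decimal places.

189,287,713,756,467 bytes given.
1 TB = 1,000,000,000,000 bytes
189,287,713,756,467 / 1,000,000,000,000 = 189.29 TB

189.29 TB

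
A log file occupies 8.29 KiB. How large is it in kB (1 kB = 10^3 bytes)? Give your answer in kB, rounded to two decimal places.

8.49 kB

8.29 KiB × 1,024 bytes/KiB = 8,488.96 bytes
1 kB = 10^3 bytes = 1,000 bytes
8,488.96 / 1,000 = 8.49 kB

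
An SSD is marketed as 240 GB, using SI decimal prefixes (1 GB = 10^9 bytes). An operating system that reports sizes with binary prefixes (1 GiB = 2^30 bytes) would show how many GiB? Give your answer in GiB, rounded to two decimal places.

240 GB × 1,000,000,000 bytes/GB = 240,000,000,000 bytes
1 GiB = 1,073,741,824 bytes
240,000,000,000 / 1,073,741,824 = 223.52 GiB

223.52 GiB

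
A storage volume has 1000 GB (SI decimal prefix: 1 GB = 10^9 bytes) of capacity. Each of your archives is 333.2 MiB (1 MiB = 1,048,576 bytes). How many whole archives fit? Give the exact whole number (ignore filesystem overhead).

2,862

Capacity: 1000 GB = 1,000,000,000,000 bytes
Per item: 333.2 MiB = 349,385,523.2 bytes
⌊1,000,000,000,000 / 349,385,523.2⌋ = 2,862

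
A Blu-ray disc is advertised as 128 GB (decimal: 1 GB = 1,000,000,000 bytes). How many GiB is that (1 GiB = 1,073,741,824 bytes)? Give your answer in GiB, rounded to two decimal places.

128 GB = 128 × 10^9 bytes = 128,000,000,000 bytes
1 GiB = 1,073,741,824 bytes
128,000,000,000 / 1,073,741,824 = 119.21 GiB

119.21 GiB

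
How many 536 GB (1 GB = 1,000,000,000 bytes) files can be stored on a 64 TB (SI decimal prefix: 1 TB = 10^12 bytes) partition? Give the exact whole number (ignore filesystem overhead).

119

Capacity: 64 TB = 64,000,000,000,000 bytes
Per item: 536 GB = 536,000,000,000 bytes
⌊64,000,000,000,000 / 536,000,000,000⌋ = 119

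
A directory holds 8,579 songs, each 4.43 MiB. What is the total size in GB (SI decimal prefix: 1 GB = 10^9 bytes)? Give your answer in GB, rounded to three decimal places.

Total = 8,579 × 4.43 MiB = 38004.97 MiB
= 38004.97 × 1,048,576 bytes = 39,851,099,422.72 bytes
1 GB = 1,000,000,000 bytes
39,851,099,422.72 / 1,000,000,000 = 39.851 GB

39.851 GB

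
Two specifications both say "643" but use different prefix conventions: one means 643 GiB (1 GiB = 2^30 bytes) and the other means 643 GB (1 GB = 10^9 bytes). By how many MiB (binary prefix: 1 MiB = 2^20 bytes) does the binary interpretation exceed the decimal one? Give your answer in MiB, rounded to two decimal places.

643 GiB = 643 × 1,073,741,824 = 690,415,992,832 bytes
643 GB = 643 × 1,000,000,000 = 643,000,000,000 bytes
difference = 47,415,992,832 bytes
47,415,992,832 / 1,048,576 = 45,219.41 MiB

45,219.41 MiB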